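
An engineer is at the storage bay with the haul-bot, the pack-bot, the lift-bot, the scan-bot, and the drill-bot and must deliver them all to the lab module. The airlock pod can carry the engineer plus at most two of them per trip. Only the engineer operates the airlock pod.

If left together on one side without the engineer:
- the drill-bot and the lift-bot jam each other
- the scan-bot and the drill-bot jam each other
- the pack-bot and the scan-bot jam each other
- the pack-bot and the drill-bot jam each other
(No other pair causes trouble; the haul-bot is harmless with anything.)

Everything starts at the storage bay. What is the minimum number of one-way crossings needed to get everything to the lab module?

Counting alone: the engineer can take at most 2 across per trip to the lab module, so moving all 5 needs at least 3 loaded trips out, with a return between consecutive ones — at least 5 crossings.
The safety rule pushes this higher. Following every safe sequence of crossings, the most of the 5 that can be at the lab module as the airlock pod arrives there on crossing 5 is 4 — never all 5.
So no plan with fewer than 7 crossings exists, and this one achieves 7:
1. Engineer goes to the lab module with the drill-bot and the pack-bot.
2. Engineer goes back to the storage bay with the pack-bot.
3. Engineer goes to the lab module with the haul-bot and the pack-bot.
4. Engineer goes back to the storage bay with the pack-bot.
5. Engineer goes to the lab module with the lift-bot and the pack-bot.
6. Engineer goes back to the storage bay with the drill-bot.
7. Engineer goes to the lab module with the drill-bot and the scan-bot.

7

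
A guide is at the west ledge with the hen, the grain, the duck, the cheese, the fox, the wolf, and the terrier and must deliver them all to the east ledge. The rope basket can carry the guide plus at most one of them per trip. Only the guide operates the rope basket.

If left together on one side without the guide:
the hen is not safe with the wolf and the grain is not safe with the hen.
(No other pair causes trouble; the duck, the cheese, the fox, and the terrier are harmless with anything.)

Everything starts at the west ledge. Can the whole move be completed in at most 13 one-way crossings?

Counting alone: the guide can take at most 1 across per trip to the east ledge, so moving all 7 needs at least 7 loaded trips out, with a return between consecutive ones — at least 13 crossings.
The safety rule pushes this higher. Following every safe sequence of crossings, the most of the 7 that can be at the east ledge as the rope basket arrives there on crossing 13 is 6 — never all 7.
So the move cannot be finished within 13 crossings. (The shortest complete plan takes 15:)
1. Guide goes to the east ledge with the hen.
2. Guide goes back to the west ledge alone.
3. Guide goes to the east ledge with the grain.
4. Guide goes back to the west ledge with the hen.
5. Guide goes to the east ledge with the wolf.
6. Guide goes back to the west ledge alone.
7. Guide goes to the east ledge with the duck.
8. Guide goes back to the west ledge alone.
9. Guide goes to the east ledge with the cheese.
10. Guide goes back to the west ledge alone.
11. Guide goes to the east ledge with the fox.
12. Guide goes back to the west ledge alone.
13. Guide goes to the east ledge with the terrier.
14. Guide goes back to the west ledge alone.
15. Guide goes to the east ledge with the hen.

No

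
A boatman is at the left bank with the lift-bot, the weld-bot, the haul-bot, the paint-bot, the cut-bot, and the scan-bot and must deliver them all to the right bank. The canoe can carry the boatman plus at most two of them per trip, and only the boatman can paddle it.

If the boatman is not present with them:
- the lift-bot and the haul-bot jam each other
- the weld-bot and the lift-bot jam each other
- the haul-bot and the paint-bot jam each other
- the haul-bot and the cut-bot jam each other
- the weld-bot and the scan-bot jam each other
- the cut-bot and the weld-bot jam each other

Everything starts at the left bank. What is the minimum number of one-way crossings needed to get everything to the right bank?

7

Counting alone: the boatman can take at most 2 across per trip to the right bank, so moving all 6 needs at least 3 loaded trips out, with a return between consecutive ones — at least 5 crossings.
The safety rule pushes this higher. Following every safe sequence of crossings, the most of the 6 that can be at the right bank as the canoe arrives there on crossing 5 is 4 — never all 6.
So no plan with fewer than 7 crossings exists, and this one achieves 7:
1. Boatman goes to the right bank with the haul-bot and the weld-bot.  [the left bank: the cut-bot, the lift-bot, the paint-bot, the scan-bot | the right bank: the haul-bot, the weld-bot]
2. Boatman goes back to the left bank alone.  [the left bank: the cut-bot, the lift-bot, the paint-bot, the scan-bot | the right bank: the haul-bot, the weld-bot]
3. Boatman goes to the right bank with the lift-bot and the paint-bot.  [the left bank: the cut-bot, the scan-bot | the right bank: the haul-bot, the lift-bot, the paint-bot, the weld-bot]
4. Boatman goes back to the left bank with the haul-bot and the weld-bot.  [the left bank: the cut-bot, the haul-bot, the scan-bot, the weld-bot | the right bank: the lift-bot, the paint-bot]
5. Boatman goes to the right bank with the cut-bot and the scan-bot.  [the left bank: the haul-bot, the weld-bot | the right bank: the cut-bot, the lift-bot, the paint-bot, the scan-bot]
6. Boatman goes back to the left bank alone.  [the left bank: the haul-bot, the weld-bot | the right bank: the cut-bot, the lift-bot, the paint-bot, the scan-bot]
7. Boatman goes to the right bank with the haul-bot and the weld-bot.  [the left bank: — | the right bank: the cut-bot, the haul-bot, the lift-bot, the paint-bot, the scan-bot, the weld-bot]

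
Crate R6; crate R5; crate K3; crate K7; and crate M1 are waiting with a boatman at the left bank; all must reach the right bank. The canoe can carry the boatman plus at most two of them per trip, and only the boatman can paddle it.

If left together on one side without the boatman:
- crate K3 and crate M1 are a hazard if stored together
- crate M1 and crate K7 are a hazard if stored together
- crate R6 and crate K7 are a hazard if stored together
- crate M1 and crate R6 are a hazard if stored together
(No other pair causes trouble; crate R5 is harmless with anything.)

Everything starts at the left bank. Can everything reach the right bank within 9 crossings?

Yes

Yes — this plan uses 7 crossings (≤ 9):
1. Boatman goes to the right bank with crate M1 and crate R6.
2. Boatman goes back to the left bank with crate R6.
3. Boatman goes to the right bank with crate R5 and crate R6.
4. Boatman goes back to the left bank with crate R6.
5. Boatman goes to the right bank with crate K3 and crate R6.
6. Boatman goes back to the left bank with crate M1.
7. Boatman goes to the right bank with crate K7 and crate M1.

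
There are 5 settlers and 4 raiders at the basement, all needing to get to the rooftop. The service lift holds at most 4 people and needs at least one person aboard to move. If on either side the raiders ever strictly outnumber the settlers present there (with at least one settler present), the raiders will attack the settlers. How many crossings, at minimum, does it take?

5

Counting alone: each trip to the rooftop takes at most 4 across and each return brings at least 1 back, so after t trips out (and t−1 returns) at most 4t − (t−1) of the 9 are across; that first reaches 9 at t = 3, so at least 5 crossings are needed.
The plan below uses exactly 5 crossings, so it is optimal:
1. 3 raiders → the rooftop.  (the basement: 5S 1R; the rooftop: 0S 3R)
2. 1 raider ← the basement.  (the basement: 5S 2R; the rooftop: 0S 2R)
3. 3 settlers and 1 raider → the rooftop.  (the basement: 2S 1R; the rooftop: 3S 3R)
4. 1 raider ← the basement.  (the basement: 2S 2R; the rooftop: 3S 2R)
5. 2 settlers and 2 raiders → the rooftop.  (the basement: 0S 0R; the rooftop: 5S 4R)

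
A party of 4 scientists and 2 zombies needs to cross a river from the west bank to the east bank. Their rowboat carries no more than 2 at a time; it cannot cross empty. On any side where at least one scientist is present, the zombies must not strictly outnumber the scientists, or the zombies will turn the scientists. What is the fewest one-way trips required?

9

Counting alone: each trip to the east bank takes at most 2 across and each return brings at least 1 back, so after t trips out (and t−1 returns) at most 2t − (t−1) of the 6 are across; that first reaches 6 at t = 5, so at least 9 crossings are needed.
The plan below uses exactly 9 crossings, so it is optimal:
1. 2 zombies → the east bank.  (the west bank: 4S 0Z; the east bank: 0S 2Z)
2. 1 zombie ← the west bank.  (the west bank: 4S 1Z; the east bank: 0S 1Z)
3. 2 scientists → the east bank.  (the west bank: 2S 1Z; the east bank: 2S 1Z)
4. 1 zombie ← the west bank.  (the west bank: 2S 2Z; the east bank: 2S 0Z)
5. 2 zombies → the east bank.  (the west bank: 2S 0Z; the east bank: 2S 2Z)
6. 1 zombie ← the west bank.  (the west bank: 2S 1Z; the east bank: 2S 1Z)
7. 1 scientist and 1 zombie → the east bank.  (the west bank: 1S 0Z; the east bank: 3S 2Z)
8. 1 zombie ← the west bank.  (the west bank: 1S 1Z; the east bank: 3S 1Z)
9. 1 scientist and 1 zombie → the east bank.  (the west bank: 0S 0Z; the east bank: 4S 2Z)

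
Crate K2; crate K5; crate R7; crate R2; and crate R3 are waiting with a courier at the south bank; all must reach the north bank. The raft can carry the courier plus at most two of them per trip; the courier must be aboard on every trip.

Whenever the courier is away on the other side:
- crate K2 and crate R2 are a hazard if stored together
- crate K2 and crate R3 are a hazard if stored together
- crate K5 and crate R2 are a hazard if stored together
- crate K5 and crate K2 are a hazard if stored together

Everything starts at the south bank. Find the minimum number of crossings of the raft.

7

Counting alone: the courier can take at most 2 across per trip to the north bank, so moving all 5 needs at least 3 loaded trips out, with a return between consecutive ones — at least 5 crossings.
The safety rule pushes this higher. Following every safe sequence of crossings, the most of the 5 that can be at the north bank as the raft arrives there on crossing 5 is 4 — never all 5.
So no plan with fewer than 7 crossings exists, and this one achieves 7:
1. Courier goes to the north bank with crate K2 and crate K5.  [the south bank: crate R2, crate R3, crate R7 | the north bank: crate K2, crate K5]
2. Courier goes back to the south bank with crate K2.  [the south bank: crate K2, crate R2, crate R3, crate R7 | the north bank: crate K5]
3. Courier goes to the north bank with crate K2 and crate R7.  [the south bank: crate R2, crate R3 | the north bank: crate K2, crate K5, crate R7]
4. Courier goes back to the south bank with crate K2.  [the south bank: crate K2, crate R2, crate R3 | the north bank: crate K5, crate R7]
5. Courier goes to the north bank with crate K2 and crate R3.  [the south bank: crate R2 | the north bank: crate K2, crate K5, crate R3, crate R7]
6. Courier goes back to the south bank with crate K2.  [the south bank: crate K2, crate R2 | the north bank: crate K5, crate R3, crate R7]
7. Courier goes to the north bank with crate K2 and crate R2.  [the south bank: — | the north bank: crate K2, crate K5, crate R2, crate R3, crate R7]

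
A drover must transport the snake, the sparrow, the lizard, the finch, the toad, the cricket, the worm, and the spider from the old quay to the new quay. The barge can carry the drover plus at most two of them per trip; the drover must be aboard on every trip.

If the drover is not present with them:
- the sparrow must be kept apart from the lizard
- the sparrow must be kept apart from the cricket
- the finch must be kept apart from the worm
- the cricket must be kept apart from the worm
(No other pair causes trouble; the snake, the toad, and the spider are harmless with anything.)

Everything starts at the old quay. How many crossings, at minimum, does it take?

Counting alone: the drover can take at most 2 across per trip to the new quay, so moving all 8 needs at least 4 loaded trips out, with a return between consecutive ones — at least 7 crossings.
The safety rule pushes this higher. Following every safe sequence of crossings, the most of the 8 that can be at the new quay as the barge arrives there on crossing 7 is 7 — never all 8.
So no plan with fewer than 9 crossings exists, and this one achieves 9:
1. Drover goes to the new quay with the sparrow and the worm.  [the old quay: the cricket, the finch, the lizard, the snake, the spider, the toad | the new quay: the sparrow, the worm]
2. Drover goes back to the old quay alone.  [the old quay: the cricket, the finch, the lizard, the snake, the spider, the toad | the new quay: the sparrow, the worm]
3. Drover goes to the new quay with the lizard and the snake.  [the old quay: the cricket, the finch, the spider, the toad | the new quay: the lizard, the snake, the sparrow, the worm]
4. Drover goes back to the old quay with the sparrow.  [the old quay: the cricket, the finch, the sparrow, the spider, the toad | the new quay: the lizard, the snake, the worm]
5. Drover goes to the new quay with the cricket and the finch.  [the old quay: the sparrow, the spider, the toad | the new quay: the cricket, the finch, the lizard, the snake, the worm]
6. Drover goes back to the old quay with the worm.  [the old quay: the sparrow, the spider, the toad, the worm | the new quay: the cricket, the finch, the lizard, the snake]
7. Drover goes to the new quay with the spider and the toad.  [the old quay: the sparrow, the worm | the new quay: the cricket, the finch, the lizard, the snake, the spider, the toad]
8. Drover goes back to the old quay alone.  [the old quay: the sparrow, the worm | the new quay: the cricket, the finch, the lizard, the snake, the spider, the toad]
9. Drover goes to the new quay with the sparrow and the worm.  [the old quay: — | the new quay: the cricket, the finch, the lizard, the snake, the sparrow, the spider, the toad, the worm]

9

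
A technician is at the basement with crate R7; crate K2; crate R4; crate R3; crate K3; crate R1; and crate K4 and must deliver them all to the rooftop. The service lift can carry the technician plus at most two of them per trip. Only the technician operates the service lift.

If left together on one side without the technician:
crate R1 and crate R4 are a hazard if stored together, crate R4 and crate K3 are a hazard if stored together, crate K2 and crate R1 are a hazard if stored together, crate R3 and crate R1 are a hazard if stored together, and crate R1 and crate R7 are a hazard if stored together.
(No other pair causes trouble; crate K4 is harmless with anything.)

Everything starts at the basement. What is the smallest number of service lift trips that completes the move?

9

Counting alone: the technician can take at most 2 across per trip to the rooftop, so moving all 7 needs at least 4 loaded trips out, with a return between consecutive ones — at least 7 crossings.
The safety rule pushes this higher. Following every safe sequence of crossings, the most of the 7 that can be at the rooftop as the service lift arrives there on crossing 7 is 6 — never all 7.
So no plan with fewer than 9 crossings exists, and this one achieves 9:
1. Technician goes to the rooftop with crate R1 and crate R4.
2. Technician goes back to the basement with crate R4.
3. Technician goes to the rooftop with crate R4 and crate R7.
4. Technician goes back to the basement with crate R1.
5. Technician goes to the rooftop with crate K2 and crate R3.
6. Technician goes back to the basement alone.
7. Technician goes to the rooftop with crate K4.
8. Technician goes back to the basement alone.
9. Technician goes to the rooftop with crate K3 and crate R1.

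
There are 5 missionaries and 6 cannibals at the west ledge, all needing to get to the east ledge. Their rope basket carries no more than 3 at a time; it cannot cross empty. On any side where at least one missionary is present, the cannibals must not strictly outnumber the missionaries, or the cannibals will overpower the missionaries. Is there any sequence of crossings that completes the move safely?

The cannibals already outnumber the missionaries at the west ledge before anyone moves, so the starting position itself is disallowed.

No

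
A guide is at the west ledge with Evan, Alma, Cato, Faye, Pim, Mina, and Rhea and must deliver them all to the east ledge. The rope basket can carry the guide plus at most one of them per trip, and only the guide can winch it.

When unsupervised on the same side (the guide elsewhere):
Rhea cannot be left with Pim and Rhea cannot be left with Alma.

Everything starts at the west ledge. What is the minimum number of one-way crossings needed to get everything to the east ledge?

Counting alone: the guide can take at most 1 across per trip to the east ledge, so moving all 7 needs at least 7 loaded trips out, with a return between consecutive ones — at least 13 crossings.
The safety rule pushes this higher. Following every safe sequence of crossings, the most of the 7 that can be at the east ledge as the rope basket arrives there on crossing 13 is 6 — never all 7.
So no plan with fewer than 15 crossings exists, and this one achieves 15:
1. Guide goes to the east ledge with Rhea.
2. Guide goes back to the west ledge alone.
3. Guide goes to the east ledge with Evan.
4. Guide goes back to the west ledge alone.
5. Guide goes to the east ledge with Alma.
6. Guide goes back to the west ledge with Rhea.
7. Guide goes to the east ledge with Pim.
8. Guide goes back to the west ledge alone.
9. Guide goes to the east ledge with Cato.
10. Guide goes back to the west ledge alone.
11. Guide goes to the east ledge with Faye.
12. Guide goes back to the west ledge alone.
13. Guide goes to the east ledge with Mina.
14. Guide goes back to the west ledge alone.
15. Guide goes to the east ledge with Rhea.

15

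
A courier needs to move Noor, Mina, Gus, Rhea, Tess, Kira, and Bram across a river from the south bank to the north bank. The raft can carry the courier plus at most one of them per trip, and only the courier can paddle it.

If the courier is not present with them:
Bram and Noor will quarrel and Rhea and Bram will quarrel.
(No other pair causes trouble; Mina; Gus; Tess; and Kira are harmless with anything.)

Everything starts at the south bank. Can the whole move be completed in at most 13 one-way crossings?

Counting alone: the courier can take at most 1 across per trip to the north bank, so moving all 7 needs at least 7 loaded trips out, with a return between consecutive ones — at least 13 crossings.
The safety rule pushes this higher. Following every safe sequence of crossings, the most of the 7 that can be at the north bank as the raft arrives there on crossing 13 is 6 — never all 7.
So the move cannot be finished within 13 crossings. (The shortest complete plan takes 15:)
1. Courier goes to the north bank with Bram.  [the south bank: Gus, Kira, Mina, Noor, Rhea, Tess | the north bank: Bram]
2. Courier goes back to the south bank alone.  [the south bank: Gus, Kira, Mina, Noor, Rhea, Tess | the north bank: Bram]
3. Courier goes to the north bank with Noor.  [the south bank: Gus, Kira, Mina, Rhea, Tess | the north bank: Bram, Noor]
4. Courier goes back to the south bank with Bram.  [the south bank: Bram, Gus, Kira, Mina, Rhea, Tess | the north bank: Noor]
5. Courier goes to the north bank with Rhea.  [the south bank: Bram, Gus, Kira, Mina, Tess | the north bank: Noor, Rhea]
6. Courier goes back to the south bank alone.  [the south bank: Bram, Gus, Kira, Mina, Tess | the north bank: Noor, Rhea]
7. Courier goes to the north bank with Mina.  [the south bank: Bram, Gus, Kira, Tess | the north bank: Mina, Noor, Rhea]
8. Courier goes back to the south bank alone.  [the south bank: Bram, Gus, Kira, Tess | the north bank: Mina, Noor, Rhea]
9. Courier goes to the north bank with Gus.  [the south bank: Bram, Kira, Tess | the north bank: Gus, Mina, Noor, Rhea]
10. Courier goes back to the south bank alone.  [the south bank: Bram, Kira, Tess | the north bank: Gus, Mina, Noor, Rhea]
11. Courier goes to the north bank with Tess.  [the south bank: Bram, Kira | the north bank: Gus, Mina, Noor, Rhea, Tess]
12. Courier goes back to the south bank alone.  [the south bank: Bram, Kira | the north bank: Gus, Mina, Noor, Rhea, Tess]
13. Courier goes to the north bank with Kira.  [the south bank: Bram | the north bank: Gus, Kira, Mina, Noor, Rhea, Tess]
14. Courier goes back to the south bank alone.  [the south bank: Bram | the north bank: Gus, Kira, Mina, Noor, Rhea, Tess]
15. Courier goes to the north bank with Bram.  [the south bank: — | the north bank: Bram, Gus, Kira, Mina, Noor, Rhea, Tess]

No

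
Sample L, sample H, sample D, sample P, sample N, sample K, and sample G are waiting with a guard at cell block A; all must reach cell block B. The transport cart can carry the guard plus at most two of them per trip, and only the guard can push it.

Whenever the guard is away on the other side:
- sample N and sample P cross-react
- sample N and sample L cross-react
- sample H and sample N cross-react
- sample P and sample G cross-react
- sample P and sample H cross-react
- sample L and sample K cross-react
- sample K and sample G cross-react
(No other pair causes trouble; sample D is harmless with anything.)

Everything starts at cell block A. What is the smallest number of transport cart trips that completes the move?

Whatever the first load, the items left behind include a forbidden pair without the guard. No opening move is safe, so no plan exists.

impossible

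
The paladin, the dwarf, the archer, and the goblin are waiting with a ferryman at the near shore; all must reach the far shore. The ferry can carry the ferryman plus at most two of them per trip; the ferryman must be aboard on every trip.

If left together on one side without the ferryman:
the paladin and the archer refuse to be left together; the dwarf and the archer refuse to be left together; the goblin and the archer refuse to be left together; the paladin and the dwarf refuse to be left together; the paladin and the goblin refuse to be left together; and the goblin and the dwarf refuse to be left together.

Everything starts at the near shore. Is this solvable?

Whatever the first load, the items left behind include a forbidden pair without the ferryman. No opening move is safe, so no plan exists.

No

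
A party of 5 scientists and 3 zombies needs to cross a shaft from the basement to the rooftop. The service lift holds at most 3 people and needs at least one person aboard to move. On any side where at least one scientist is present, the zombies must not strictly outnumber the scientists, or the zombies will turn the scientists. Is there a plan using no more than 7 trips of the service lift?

Yes — this plan uses 7 crossings (≤ 7):
1. 2 zombies → the rooftop.  (the basement: 5S 1Z; the rooftop: 0S 2Z)
2. 1 zombie ← the basement.  (the basement: 5S 2Z; the rooftop: 0S 1Z)
3. 2 scientists and 1 zombie → the rooftop.  (the basement: 3S 1Z; the rooftop: 2S 2Z)
4. 1 zombie ← the basement.  (the basement: 3S 2Z; the rooftop: 2S 1Z)
5. 1 scientist and 2 zombies → the rooftop.  (the basement: 2S 0Z; the rooftop: 3S 3Z)
6. 1 zombie ← the basement.  (the basement: 2S 1Z; the rooftop: 3S 2Z)
7. 2 scientists and 1 zombie → the rooftop.  (the basement: 0S 0Z; the rooftop: 5S 3Z)

Yes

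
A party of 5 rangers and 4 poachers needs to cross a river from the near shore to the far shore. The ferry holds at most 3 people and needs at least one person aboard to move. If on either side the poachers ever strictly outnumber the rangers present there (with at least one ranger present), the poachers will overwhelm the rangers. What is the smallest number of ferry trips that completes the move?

Counting alone: each trip to the far shore takes at most 3 across and each return brings at least 1 back, so after t trips out (and t−1 returns) at most 3t − (t−1) of the 9 are across; that first reaches 9 at t = 4, so at least 7 crossings are needed.
The plan below uses exactly 7 crossings, so it is optimal:
1. 3 poachers → the far shore.  (the near shore: 5R 1P; the far shore: 0R 3P)
2. 1 poacher ← the near shore.  (the near shore: 5R 2P; the far shore: 0R 2P)
3. 3 rangers → the far shore.  (the near shore: 2R 2P; the far shore: 3R 2P)
4. 1 ranger ← the near shore.  (the near shore: 3R 2P; the far shore: 2R 2P)
5. 2 rangers and 1 poacher → the far shore.  (the near shore: 1R 1P; the far shore: 4R 3P)
6. 1 ranger ← the near shore.  (the near shore: 2R 1P; the far shore: 3R 3P)
7. 2 rangers and 1 poacher → the far shore.  (the near shore: 0R 0P; the far shore: 5R 4P)

7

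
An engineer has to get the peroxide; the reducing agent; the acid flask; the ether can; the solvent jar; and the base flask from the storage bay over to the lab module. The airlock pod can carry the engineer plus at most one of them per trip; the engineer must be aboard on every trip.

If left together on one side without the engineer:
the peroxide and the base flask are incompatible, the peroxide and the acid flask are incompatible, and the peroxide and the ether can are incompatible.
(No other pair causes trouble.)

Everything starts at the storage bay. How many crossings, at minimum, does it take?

impossible

Following every safe sequence of crossings from the start, the most of the 6 that can be at the lab module as the airlock pod arrives there on crossings 1, 3, 5, 7 is 1, 2, 3, 4 respectively; the best ever achieved is 4 of 6.
From crossing 9 on, no configuration arises that was not already reachable earlier: only 36 distinct safe configurations (who is on which side, and where the airlock pod is) can ever be reached, none of them has everyone across, and every continuation just revisits them. So no valid plan exists.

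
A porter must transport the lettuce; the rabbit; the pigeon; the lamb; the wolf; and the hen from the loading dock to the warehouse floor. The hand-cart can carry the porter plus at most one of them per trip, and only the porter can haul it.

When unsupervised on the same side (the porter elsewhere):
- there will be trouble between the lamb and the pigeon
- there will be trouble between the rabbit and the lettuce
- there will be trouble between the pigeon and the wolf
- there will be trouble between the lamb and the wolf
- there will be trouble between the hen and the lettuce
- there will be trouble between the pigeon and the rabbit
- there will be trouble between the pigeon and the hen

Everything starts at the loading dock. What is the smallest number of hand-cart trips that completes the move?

impossible

Whatever the first load, the items left behind include a forbidden pair without the porter. No opening move is safe, so no plan exists.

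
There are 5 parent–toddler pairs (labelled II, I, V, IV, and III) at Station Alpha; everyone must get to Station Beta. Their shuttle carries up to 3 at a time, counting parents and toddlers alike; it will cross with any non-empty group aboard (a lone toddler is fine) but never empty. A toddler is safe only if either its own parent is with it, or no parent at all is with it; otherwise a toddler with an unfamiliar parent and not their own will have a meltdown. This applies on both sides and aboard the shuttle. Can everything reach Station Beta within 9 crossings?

No

Counting alone: each trip to Station Beta takes at most 3 across and each return brings at least 1 back, so after t trips out (and t−1 returns) at most 3t − (t−1) of the 10 are across; that first reaches 10 at t = 5, so at least 9 crossings are needed.
The safety rule pushes this higher. Following every safe sequence of crossings, the most of the 10 that can be at Station Beta as the shuttle arrives there on crossing 9 is 9 — never all 10.
So the move cannot be finished within 9 crossings. (The shortest complete plan takes 11:)
1. parent II and toddler II cross → Station Beta.
2. parent II crosses ← Station Alpha.
3. toddler I, toddler IV, and toddler V cross → Station Beta.
4. toddler II crosses ← Station Alpha.
5. parent I, parent IV, and parent V cross → Station Beta.
6. parent I and toddler I cross ← Station Alpha.
7. parent I, parent II, and parent III cross → Station Beta.
8. toddler V crosses ← Station Alpha.
9. toddler I and toddler II cross → Station Beta.
10. toddler II crosses ← Station Alpha.
11. toddler II, toddler III, and toddler V cross → Station Beta.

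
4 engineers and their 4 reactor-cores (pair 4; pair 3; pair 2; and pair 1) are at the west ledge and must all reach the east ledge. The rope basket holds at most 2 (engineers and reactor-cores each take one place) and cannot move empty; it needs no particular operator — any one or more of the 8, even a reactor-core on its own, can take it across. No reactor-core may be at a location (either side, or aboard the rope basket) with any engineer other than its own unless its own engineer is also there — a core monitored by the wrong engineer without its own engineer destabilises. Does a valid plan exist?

Following every safe sequence of crossings from the start, the most of the 8 that can be at the east ledge as the rope basket arrives there on crossings 1, 3, 5 is 2, 3, 4 respectively; the best ever achieved is 4 of 8.
From crossing 7 on, no configuration arises that was not already reachable earlier: only 44 distinct safe configurations (who is on which side, and where the rope basket is) can ever be reached, none of them has everyone across, and every continuation just revisits them. So no valid plan exists.

No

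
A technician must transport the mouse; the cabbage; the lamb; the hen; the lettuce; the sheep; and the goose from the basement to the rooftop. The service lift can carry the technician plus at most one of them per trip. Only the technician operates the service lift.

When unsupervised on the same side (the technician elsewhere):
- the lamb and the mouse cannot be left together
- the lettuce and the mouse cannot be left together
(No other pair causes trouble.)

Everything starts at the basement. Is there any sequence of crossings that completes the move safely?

1. Technician goes to the rooftop with the mouse.  [the basement: the cabbage, the goose, the hen, the lamb, the lettuce, the sheep | the rooftop: the mouse]
2. Technician goes back to the basement alone.  [the basement: the cabbage, the goose, the hen, the lamb, the lettuce, the sheep | the rooftop: the mouse]
3. Technician goes to the rooftop with the cabbage.  [the basement: the goose, the hen, the lamb, the lettuce, the sheep | the rooftop: the cabbage, the mouse]
4. Technician goes back to the basement alone.  [the basement: the goose, the hen, the lamb, the lettuce, the sheep | the rooftop: the cabbage, the mouse]
5. Technician goes to the rooftop with the lamb.  [the basement: the goose, the hen, the lettuce, the sheep | the rooftop: the cabbage, the lamb, the mouse]
6. Technician goes back to the basement with the mouse.  [the basement: the goose, the hen, the lettuce, the mouse, the sheep | the rooftop: the cabbage, the lamb]
7. Technician goes to the rooftop with the lettuce.  [the basement: the goose, the hen, the mouse, the sheep | the rooftop: the cabbage, the lamb, the lettuce]
8. Technician goes back to the basement alone.  [the basement: the goose, the hen, the mouse, the sheep | the rooftop: the cabbage, the lamb, the lettuce]
9. Technician goes to the rooftop with the hen.  [the basement: the goose, the mouse, the sheep | the rooftop: the cabbage, the hen, the lamb, the lettuce]
10. Technician goes back to the basement alone.  [the basement: the goose, the mouse, the sheep | the rooftop: the cabbage, the hen, the lamb, the lettuce]
11. Technician goes to the rooftop with the sheep.  [the basement: the goose, the mouse | the rooftop: the cabbage, the hen, the lamb, the lettuce, the sheep]
12. Technician goes back to the basement alone.  [the basement: the goose, the mouse | the rooftop: the cabbage, the hen, the lamb, the lettuce, the sheep]
13. Technician goes to the rooftop with the goose.  [the basement: the mouse | the rooftop: the cabbage, the goose, the hen, the lamb, the lettuce, the sheep]
14. Technician goes back to the basement alone.  [the basement: the mouse | the rooftop: the cabbage, the goose, the hen, the lamb, the lettuce, the sheep]
15. Technician goes to the rooftop with the mouse.  [the basement: — | the rooftop: the cabbage, the goose, the hen, the lamb, the lettuce, the mouse, the sheep]

Yes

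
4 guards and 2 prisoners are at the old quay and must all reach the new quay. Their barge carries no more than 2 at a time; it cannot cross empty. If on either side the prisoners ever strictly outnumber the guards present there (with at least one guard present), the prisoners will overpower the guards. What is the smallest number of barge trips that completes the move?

Counting alone: each trip to the new quay takes at most 2 across and each return brings at least 1 back, so after t trips out (and t−1 returns) at most 2t − (t−1) of the 6 are across; that first reaches 6 at t = 5, so at least 9 crossings are needed.
The plan below uses exactly 9 crossings, so it is optimal:
1. 2 prisoners → the new quay.  (the old quay: 4G 0P; the new quay: 0G 2P)
2. 1 prisoner ← the old quay.  (the old quay: 4G 1P; the new quay: 0G 1P)
3. 2 guards → the new quay.  (the old quay: 2G 1P; the new quay: 2G 1P)
4. 1 prisoner ← the old quay.  (the old quay: 2G 2P; the new quay: 2G 0P)
5. 2 prisoners → the new quay.  (the old quay: 2G 0P; the new quay: 2G 2P)
6. 1 prisoner ← the old quay.  (the old quay: 2G 1P; the new quay: 2G 1P)
7. 1 guard and 1 prisoner → the new quay.  (the old quay: 1G 0P; the new quay: 3G 2P)
8. 1 prisoner ← the old quay.  (the old quay: 1G 1P; the new quay: 3G 1P)
9. 1 guard and 1 prisoner → the new quay.  (the old quay: 0G 0P; the new quay: 4G 2P)

9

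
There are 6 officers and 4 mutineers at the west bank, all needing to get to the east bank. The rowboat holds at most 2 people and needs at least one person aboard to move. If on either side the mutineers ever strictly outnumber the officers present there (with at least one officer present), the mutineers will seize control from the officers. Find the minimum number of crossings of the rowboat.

17

Counting alone: each trip to the east bank takes at most 2 across and each return brings at least 1 back, so after t trips out (and t−1 returns) at most 2t − (t−1) of the 10 are across; that first reaches 10 at t = 9, so at least 17 crossings are needed.
The plan below uses exactly 17 crossings, so it is optimal:
1. 2 mutineers → the east bank.  (the west bank: 6O 2M; the east bank: 0O 2M)
2. 1 mutineer ← the west bank.  (the west bank: 6O 3M; the east bank: 0O 1M)
3. 2 mutineers → the east bank.  (the west bank: 6O 1M; the east bank: 0O 3M)
4. 1 mutineer ← the west bank.  (the west bank: 6O 2M; the east bank: 0O 2M)
5. 2 officers → the east bank.  (the west bank: 4O 2M; the east bank: 2O 2M)
6. 1 mutineer ← the west bank.  (the west bank: 4O 3M; the east bank: 2O 1M)
7. 1 officer and 1 mutineer → the east bank.  (the west bank: 3O 2M; the east bank: 3O 2M)
8. 1 mutineer ← the west bank.  (the west bank: 3O 3M; the east bank: 3O 1M)
9. 2 mutineers → the east bank.  (the west bank: 3O 1M; the east bank: 3O 3M)
10. 1 mutineer ← the west bank.  (the west bank: 3O 2M; the east bank: 3O 2M)
11. 1 officer and 1 mutineer → the east bank.  (the west bank: 2O 1M; the east bank: 4O 3M)
12. 1 mutineer ← the west bank.  (the west bank: 2O 2M; the east bank: 4O 2M)
13. 2 mutineers → the east bank.  (the west bank: 2O 0M; the east bank: 4O 4M)
14. 1 mutineer ← the west bank.  (the west bank: 2O 1M; the east bank: 4O 3M)
15. 1 officer and 1 mutineer → the east bank.  (the west bank: 1O 0M; the east bank: 5O 4M)
16. 1 mutineer ← the west bank.  (the west bank: 1O 1M; the east bank: 5O 3M)
17. 1 officer and 1 mutineer → the east bank.  (the west bank: 0O 0M; the east bank: 6O 4M)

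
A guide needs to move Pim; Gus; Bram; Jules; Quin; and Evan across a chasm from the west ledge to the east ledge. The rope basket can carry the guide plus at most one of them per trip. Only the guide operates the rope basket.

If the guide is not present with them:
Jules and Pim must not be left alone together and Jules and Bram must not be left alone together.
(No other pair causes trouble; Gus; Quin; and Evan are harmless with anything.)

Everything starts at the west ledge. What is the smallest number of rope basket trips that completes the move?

13

Counting alone: the guide can take at most 1 across per trip to the east ledge, so moving all 6 needs at least 6 loaded trips out, with a return between consecutive ones — at least 11 crossings.
The safety rule pushes this higher. Following every safe sequence of crossings, the most of the 6 that can be at the east ledge as the rope basket arrives there on crossing 11 is 5 — never all 6.
So no plan with fewer than 13 crossings exists, and this one achieves 13:
1. Guide goes to the east ledge with Jules.  [the west ledge: Bram, Evan, Gus, Pim, Quin | the east ledge: Jules]
2. Guide goes back to the west ledge alone.  [the west ledge: Bram, Evan, Gus, Pim, Quin | the east ledge: Jules]
3. Guide goes to the east ledge with Pim.  [the west ledge: Bram, Evan, Gus, Quin | the east ledge: Jules, Pim]
4. Guide goes back to the west ledge with Jules.  [the west ledge: Bram, Evan, Gus, Jules, Quin | the east ledge: Pim]
5. Guide goes to the east ledge with Bram.  [the west ledge: Evan, Gus, Jules, Quin | the east ledge: Bram, Pim]
6. Guide goes back to the west ledge alone.  [the west ledge: Evan, Gus, Jules, Quin | the east ledge: Bram, Pim]
7. Guide goes to the east ledge with Gus.  [the west ledge: Evan, Jules, Quin | the east ledge: Bram, Gus, Pim]
8. Guide goes back to the west ledge alone.  [the west ledge: Evan, Jules, Quin | the east ledge: Bram, Gus, Pim]
9. Guide goes to the east ledge with Quin.  [the west ledge: Evan, Jules | the east ledge: Bram, Gus, Pim, Quin]
10. Guide goes back to the west ledge alone.  [the west ledge: Evan, Jules | the east ledge: Bram, Gus, Pim, Quin]
11. Guide goes to the east ledge with Evan.  [the west ledge: Jules | the east ledge: Bram, Evan, Gus, Pim, Quin]
12. Guide goes back to the west ledge alone.  [the west ledge: Jules | the east ledge: Bram, Evan, Gus, Pim, Quin]
13. Guide goes to the east ledge with Jules.  [the west ledge: — | the east ledge: Bram, Evan, Gus, Jules, Pim, Quin]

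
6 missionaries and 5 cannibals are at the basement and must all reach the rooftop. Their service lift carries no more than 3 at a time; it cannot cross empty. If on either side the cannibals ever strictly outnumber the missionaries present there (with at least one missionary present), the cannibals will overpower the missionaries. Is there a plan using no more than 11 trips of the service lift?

Yes — this plan uses 9 crossings (≤ 11):
1. 3 cannibals → the rooftop.  (the basement: 6M 2C; the rooftop: 0M 3C)
2. 1 cannibal ← the basement.  (the basement: 6M 3C; the rooftop: 0M 2C)
3. 3 missionaries → the rooftop.  (the basement: 3M 3C; the rooftop: 3M 2C)
4. 1 missionary ← the basement.  (the basement: 4M 3C; the rooftop: 2M 2C)
5. 2 missionaries and 1 cannibal → the rooftop.  (the basement: 2M 2C; the rooftop: 4M 3C)
6. 1 missionary ← the basement.  (the basement: 3M 2C; the rooftop: 3M 3C)
7. 2 missionaries and 1 cannibal → the rooftop.  (the basement: 1M 1C; the rooftop: 5M 4C)
8. 1 missionary ← the basement.  (the basement: 2M 1C; the rooftop: 4M 4C)
9. 2 missionaries and 1 cannibal → the rooftop.  (the basement: 0M 0C; the rooftop: 6M 5C)

Yes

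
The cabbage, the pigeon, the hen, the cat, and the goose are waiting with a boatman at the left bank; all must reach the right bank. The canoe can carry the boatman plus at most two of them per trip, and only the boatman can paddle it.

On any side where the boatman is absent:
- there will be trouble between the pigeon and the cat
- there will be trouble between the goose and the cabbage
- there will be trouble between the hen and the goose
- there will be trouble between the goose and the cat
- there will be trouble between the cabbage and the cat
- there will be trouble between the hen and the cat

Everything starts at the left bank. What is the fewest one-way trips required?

7

Counting alone: the boatman can take at most 2 across per trip to the right bank, so moving all 5 needs at least 3 loaded trips out, with a return between consecutive ones — at least 5 crossings.
The safety rule pushes this higher. Following every safe sequence of crossings, the most of the 5 that can be at the right bank as the canoe arrives there on crossing 5 is 4 — never all 5.
So no plan with fewer than 7 crossings exists, and this one achieves 7:
1. Boatman goes to the right bank with the cat and the goose.  [the left bank: the cabbage, the hen, the pigeon | the right bank: the cat, the goose]
2. Boatman goes back to the left bank with the cat.  [the left bank: the cabbage, the cat, the hen, the pigeon | the right bank: the goose]
3. Boatman goes to the right bank with the cat and the pigeon.  [the left bank: the cabbage, the hen | the right bank: the cat, the goose, the pigeon]
4. Boatman goes back to the left bank with the cat.  [the left bank: the cabbage, the cat, the hen | the right bank: the goose, the pigeon]
5. Boatman goes to the right bank with the cabbage and the hen.  [the left bank: the cat | the right bank: the cabbage, the goose, the hen, the pigeon]
6. Boatman goes back to the left bank with the goose.  [the left bank: the cat, the goose | the right bank: the cabbage, the hen, the pigeon]
7. Boatman goes to the right bank with the cat and the goose.  [the left bank: — | the right bank: the cabbage, the cat, the goose, the hen, the pigeon]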